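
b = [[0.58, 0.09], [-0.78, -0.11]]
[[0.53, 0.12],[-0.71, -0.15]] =b@[[0.9, 0.07], [0.07, 0.9]]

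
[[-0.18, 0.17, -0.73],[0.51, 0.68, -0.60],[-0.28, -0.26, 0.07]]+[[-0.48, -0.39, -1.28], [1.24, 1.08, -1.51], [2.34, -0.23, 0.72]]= [[-0.66, -0.22, -2.01],  [1.75, 1.76, -2.11],  [2.06, -0.49, 0.79]]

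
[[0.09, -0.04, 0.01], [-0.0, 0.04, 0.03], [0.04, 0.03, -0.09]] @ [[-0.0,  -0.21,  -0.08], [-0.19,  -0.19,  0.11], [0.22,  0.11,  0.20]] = [[0.01, -0.01, -0.01],[-0.0, -0.0, 0.01],[-0.03, -0.02, -0.02]]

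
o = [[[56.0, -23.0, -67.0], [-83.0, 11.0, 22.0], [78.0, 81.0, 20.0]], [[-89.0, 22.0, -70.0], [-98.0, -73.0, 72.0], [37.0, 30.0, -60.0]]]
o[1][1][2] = 72.0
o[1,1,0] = -98.0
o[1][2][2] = -60.0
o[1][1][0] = -98.0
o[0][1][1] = 11.0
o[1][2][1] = 30.0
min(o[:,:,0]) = -98.0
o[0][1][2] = 22.0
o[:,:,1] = [[-23.0, 11.0, 81.0], [22.0, -73.0, 30.0]]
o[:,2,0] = [78.0, 37.0]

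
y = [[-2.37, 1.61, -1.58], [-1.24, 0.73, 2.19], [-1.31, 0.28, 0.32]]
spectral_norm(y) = 3.47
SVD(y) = [[-0.90, 0.36, -0.25], [-0.28, -0.9, -0.32], [-0.34, -0.22, 0.91]] @ diag([3.472536600903877, 2.6875136969017133, 0.4331970502538305]) @ [[0.84, -0.50, 0.20], [0.2, -0.05, -0.98], [-0.50, -0.86, -0.06]]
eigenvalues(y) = [(-2.85+0j), (0.76+0.91j), (0.76-0.91j)]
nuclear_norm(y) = 6.59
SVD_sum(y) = [[-2.62, 1.57, -0.63], [-0.81, 0.49, -0.20], [-0.99, 0.59, -0.24]] + [[0.2, -0.05, -0.96], [-0.5, 0.12, 2.38], [-0.12, 0.03, 0.58]] + [[0.05, 0.09, 0.01], [0.07, 0.12, 0.01], [-0.2, -0.34, -0.02]]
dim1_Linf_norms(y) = [2.37, 2.19, 1.31]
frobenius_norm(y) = 4.41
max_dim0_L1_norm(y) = 4.92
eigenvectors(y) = [[-0.92+0.00j, (0.3-0.21j), 0.30+0.21j], [(-0.09+0j), (0.88+0j), (0.88-0j)], [-0.37+0.00j, 0.18+0.25j, (0.18-0.25j)]]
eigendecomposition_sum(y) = [[-2.20-0.00j, (1.14-0j), (-1.88+0j)], [(-0.22-0j), (0.11-0j), -0.19+0.00j], [(-0.89-0j), 0.46-0.00j, -0.76+0.00j]] + [[-0.08+0.25j,(0.24+0.11j),(0.15-0.64j)], [(-0.51+0.37j),0.31+0.55j,(1.19-1.05j)], [-0.21-0.07j,(-0.09+0.2j),0.54+0.12j]] + [[(-0.08-0.25j), 0.24-0.11j, 0.15+0.64j], [-0.51-0.37j, 0.31-0.55j, (1.19+1.05j)], [(-0.21+0.07j), -0.09-0.20j, (0.54-0.12j)]]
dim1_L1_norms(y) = [5.56, 4.16, 1.91]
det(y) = -4.04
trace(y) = -1.32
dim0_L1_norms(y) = [4.92, 2.62, 4.09]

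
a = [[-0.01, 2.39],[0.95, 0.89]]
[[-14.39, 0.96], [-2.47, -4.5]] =a @ [[3.03,-5.09], [-6.01,0.38]]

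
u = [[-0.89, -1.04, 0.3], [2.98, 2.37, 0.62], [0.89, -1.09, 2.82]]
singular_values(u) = [4.1, 3.16, 0.0]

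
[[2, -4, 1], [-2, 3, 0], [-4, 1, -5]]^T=[[2, -2, -4], [-4, 3, 1], [1, 0, -5]]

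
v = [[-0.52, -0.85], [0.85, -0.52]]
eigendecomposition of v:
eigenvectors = [[0.00+0.71j, -0.71j], [0.71+0.00j, 0.71-0.00j]]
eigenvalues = [(-0.52+0.85j), (-0.52-0.85j)]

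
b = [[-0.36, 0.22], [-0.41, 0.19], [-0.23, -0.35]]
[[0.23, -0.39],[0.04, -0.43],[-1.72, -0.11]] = b@[[1.68,0.91], [3.81,-0.29]]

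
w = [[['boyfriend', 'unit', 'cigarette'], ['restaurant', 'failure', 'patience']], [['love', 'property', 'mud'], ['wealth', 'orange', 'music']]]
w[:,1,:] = [['restaurant', 'failure', 'patience'], ['wealth', 'orange', 'music']]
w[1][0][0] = 'love'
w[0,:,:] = [['boyfriend', 'unit', 'cigarette'], ['restaurant', 'failure', 'patience']]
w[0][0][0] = 'boyfriend'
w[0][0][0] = 'boyfriend'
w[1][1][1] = 'orange'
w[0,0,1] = 'unit'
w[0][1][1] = 'failure'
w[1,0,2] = 'mud'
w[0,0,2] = 'cigarette'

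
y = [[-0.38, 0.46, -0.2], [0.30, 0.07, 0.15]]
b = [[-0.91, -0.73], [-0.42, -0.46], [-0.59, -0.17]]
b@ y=[[0.13,-0.47,0.07], [0.02,-0.23,0.02], [0.17,-0.28,0.09]]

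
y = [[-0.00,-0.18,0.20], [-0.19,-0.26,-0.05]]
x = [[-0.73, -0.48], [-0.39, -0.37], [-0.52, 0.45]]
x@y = [[0.09, 0.26, -0.12], [0.07, 0.17, -0.06], [-0.09, -0.02, -0.13]]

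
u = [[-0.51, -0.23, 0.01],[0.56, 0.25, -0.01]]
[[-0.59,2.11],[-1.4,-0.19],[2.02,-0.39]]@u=[[1.48, 0.66, -0.03], [0.61, 0.27, -0.01], [-1.25, -0.56, 0.02]]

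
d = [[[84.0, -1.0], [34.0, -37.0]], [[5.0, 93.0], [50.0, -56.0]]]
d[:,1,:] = [[34.0, -37.0], [50.0, -56.0]]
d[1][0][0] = 5.0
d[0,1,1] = -37.0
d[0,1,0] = 34.0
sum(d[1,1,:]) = -6.0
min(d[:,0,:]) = -1.0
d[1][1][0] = 50.0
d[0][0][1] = -1.0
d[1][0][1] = 93.0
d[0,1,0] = 34.0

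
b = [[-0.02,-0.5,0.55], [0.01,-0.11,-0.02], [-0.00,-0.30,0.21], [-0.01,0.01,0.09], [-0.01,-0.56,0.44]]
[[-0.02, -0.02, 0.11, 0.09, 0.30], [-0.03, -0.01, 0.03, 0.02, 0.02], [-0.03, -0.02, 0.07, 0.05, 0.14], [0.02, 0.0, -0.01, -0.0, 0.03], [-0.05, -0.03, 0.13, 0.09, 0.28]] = b @ [[0.07, -0.06, 0.81, 0.24, -0.26],[0.23, 0.05, -0.23, -0.14, -0.24],[0.17, 0.00, 0.02, 0.04, 0.32]]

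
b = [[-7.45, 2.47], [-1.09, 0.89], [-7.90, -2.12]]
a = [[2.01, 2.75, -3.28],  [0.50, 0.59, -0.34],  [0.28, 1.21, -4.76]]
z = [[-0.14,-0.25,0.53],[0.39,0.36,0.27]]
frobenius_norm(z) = 0.85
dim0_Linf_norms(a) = [2.01, 2.75, 4.76]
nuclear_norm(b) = 14.28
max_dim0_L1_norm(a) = 8.38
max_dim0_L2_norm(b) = 10.91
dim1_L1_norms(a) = [8.04, 1.43, 6.25]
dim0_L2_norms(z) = [0.41, 0.44, 0.59]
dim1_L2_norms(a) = [4.73, 0.84, 4.92]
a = b @ z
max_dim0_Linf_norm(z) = 0.53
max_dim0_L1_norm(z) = 0.8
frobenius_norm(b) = 11.42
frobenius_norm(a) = 6.88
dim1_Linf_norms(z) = [0.53, 0.39]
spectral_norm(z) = 0.60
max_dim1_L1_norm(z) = 1.02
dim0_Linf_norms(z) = [0.39, 0.36, 0.53]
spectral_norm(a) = 6.58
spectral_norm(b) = 10.92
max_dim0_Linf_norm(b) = 7.9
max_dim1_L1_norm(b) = 10.02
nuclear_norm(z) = 1.20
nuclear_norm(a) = 8.58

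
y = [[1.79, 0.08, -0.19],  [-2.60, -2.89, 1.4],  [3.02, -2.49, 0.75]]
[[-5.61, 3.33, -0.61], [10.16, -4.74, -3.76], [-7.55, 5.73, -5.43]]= y@[[-2.98, 2.02, -0.44],[-0.17, 0.68, 1.57],[1.37, 1.77, -0.26]]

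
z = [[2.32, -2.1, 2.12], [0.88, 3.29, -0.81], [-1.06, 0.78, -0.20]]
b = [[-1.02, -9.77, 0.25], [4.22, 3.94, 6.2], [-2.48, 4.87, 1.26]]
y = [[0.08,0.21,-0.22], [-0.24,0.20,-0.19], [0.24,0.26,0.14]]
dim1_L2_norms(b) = [9.83, 8.47, 5.61]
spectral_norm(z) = 4.59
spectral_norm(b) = 12.08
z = b @ y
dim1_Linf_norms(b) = [9.77, 6.2, 4.87]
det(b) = 235.49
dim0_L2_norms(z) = [2.7, 3.98, 2.28]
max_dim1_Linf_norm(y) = 0.26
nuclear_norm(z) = 7.77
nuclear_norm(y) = 1.00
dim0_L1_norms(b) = [7.72, 18.58, 7.71]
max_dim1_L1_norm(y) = 0.64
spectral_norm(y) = 0.43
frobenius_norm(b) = 14.13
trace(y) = 0.42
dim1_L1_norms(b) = [11.04, 14.36, 8.61]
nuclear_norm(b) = 21.72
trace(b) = 4.18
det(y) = 0.03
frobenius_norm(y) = 0.61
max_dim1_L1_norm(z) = 6.54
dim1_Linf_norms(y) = [0.22, 0.24, 0.26]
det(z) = 6.62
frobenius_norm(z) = 5.32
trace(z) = 5.41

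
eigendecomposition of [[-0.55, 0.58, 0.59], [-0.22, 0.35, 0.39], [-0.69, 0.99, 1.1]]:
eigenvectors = [[-0.41, -0.9, -0.2], [-0.31, -0.06, -0.79], [-0.86, -0.42, 0.58]]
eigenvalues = [1.13, -0.24, 0.0]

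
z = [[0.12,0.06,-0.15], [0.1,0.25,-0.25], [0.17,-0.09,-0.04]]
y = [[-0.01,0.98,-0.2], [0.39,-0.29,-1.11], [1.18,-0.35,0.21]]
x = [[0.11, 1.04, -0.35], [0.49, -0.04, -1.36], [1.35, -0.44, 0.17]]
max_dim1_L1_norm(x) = 1.96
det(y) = -1.40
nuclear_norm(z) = 0.64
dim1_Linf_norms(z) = [0.15, 0.25, 0.17]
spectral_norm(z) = 0.41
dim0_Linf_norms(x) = [1.35, 1.04, 1.36]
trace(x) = 0.24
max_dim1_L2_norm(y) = 1.25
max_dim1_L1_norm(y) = 1.79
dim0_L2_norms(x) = [1.44, 1.13, 1.41]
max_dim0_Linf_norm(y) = 1.18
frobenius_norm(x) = 2.31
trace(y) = -0.09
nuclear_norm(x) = 3.90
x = z + y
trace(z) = 0.33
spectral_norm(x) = 1.59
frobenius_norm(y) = 2.01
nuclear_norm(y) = 3.42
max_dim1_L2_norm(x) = 1.45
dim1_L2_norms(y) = [1.0, 1.21, 1.25]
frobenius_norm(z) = 0.46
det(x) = -2.01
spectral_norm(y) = 1.40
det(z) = 0.00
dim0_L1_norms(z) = [0.39, 0.4, 0.44]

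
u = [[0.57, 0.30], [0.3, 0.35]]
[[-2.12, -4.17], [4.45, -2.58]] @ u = [[-2.46,-2.1],[1.76,0.43]]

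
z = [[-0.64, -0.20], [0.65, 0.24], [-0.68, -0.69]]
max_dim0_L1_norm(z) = 1.97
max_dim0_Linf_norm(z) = 0.69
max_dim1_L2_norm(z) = 0.97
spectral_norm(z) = 1.33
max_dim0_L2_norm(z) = 1.14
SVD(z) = [[-0.49, 0.55], [0.51, -0.46], [-0.71, -0.7]] @ diag([1.330069198088718, 0.31482682270676215]) @ [[0.85, 0.53], [-0.53, 0.85]]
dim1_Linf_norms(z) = [0.64, 0.65, 0.69]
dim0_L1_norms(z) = [1.97, 1.13]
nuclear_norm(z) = 1.64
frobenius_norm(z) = 1.37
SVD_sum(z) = [[-0.55,-0.35], [0.57,0.36], [-0.8,-0.50]] + [[-0.09, 0.15], [0.08, -0.12], [0.12, -0.19]]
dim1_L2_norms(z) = [0.67, 0.69, 0.97]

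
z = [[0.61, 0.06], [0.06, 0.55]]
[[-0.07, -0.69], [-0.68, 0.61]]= z@[[0.01, -1.26], [-1.24, 1.25]]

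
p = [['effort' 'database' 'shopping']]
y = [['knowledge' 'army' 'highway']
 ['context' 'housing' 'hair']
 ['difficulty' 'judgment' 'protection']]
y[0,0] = 'knowledge'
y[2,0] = 'difficulty'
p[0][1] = 'database'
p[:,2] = ['shopping']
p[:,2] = ['shopping']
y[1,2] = 'hair'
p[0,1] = 'database'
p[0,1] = 'database'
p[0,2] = 'shopping'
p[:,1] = ['database']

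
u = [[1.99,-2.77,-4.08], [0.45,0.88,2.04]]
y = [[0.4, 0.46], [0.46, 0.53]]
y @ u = [[1.00,-0.70,-0.69], [1.15,-0.81,-0.8]]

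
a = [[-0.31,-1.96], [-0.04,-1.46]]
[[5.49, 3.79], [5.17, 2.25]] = a @[[5.68, -2.98], [-3.7, -1.46]]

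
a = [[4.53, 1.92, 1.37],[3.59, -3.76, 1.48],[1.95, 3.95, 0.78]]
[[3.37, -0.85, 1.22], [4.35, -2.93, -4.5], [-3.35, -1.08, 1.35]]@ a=[[14.59, 14.49, 4.31], [0.41, 1.59, -1.89], [-16.42, 2.96, -5.13]]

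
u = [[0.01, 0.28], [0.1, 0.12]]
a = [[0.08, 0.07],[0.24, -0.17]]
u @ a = [[0.07, -0.05], [0.04, -0.01]]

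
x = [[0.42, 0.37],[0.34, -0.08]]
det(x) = -0.16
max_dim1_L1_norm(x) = 0.79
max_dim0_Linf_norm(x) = 0.42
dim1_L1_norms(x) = [0.79, 0.42]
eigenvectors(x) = [[0.9,-0.48], [0.45,0.88]]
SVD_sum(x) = [[0.48, 0.27], [0.22, 0.13]] + [[-0.06, 0.1], [0.12, -0.21]]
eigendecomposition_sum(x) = [[0.48, 0.26], [0.24, 0.13]] + [[-0.06, 0.11], [0.10, -0.21]]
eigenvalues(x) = [0.6, -0.26]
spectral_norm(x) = 0.60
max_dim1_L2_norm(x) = 0.56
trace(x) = 0.34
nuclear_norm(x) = 0.87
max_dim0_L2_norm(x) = 0.54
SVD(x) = [[-0.91, -0.42], [-0.42, 0.91]] @ diag([0.6048551384660498, 0.2635341751485295]) @ [[-0.87, -0.5], [0.5, -0.87]]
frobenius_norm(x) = 0.66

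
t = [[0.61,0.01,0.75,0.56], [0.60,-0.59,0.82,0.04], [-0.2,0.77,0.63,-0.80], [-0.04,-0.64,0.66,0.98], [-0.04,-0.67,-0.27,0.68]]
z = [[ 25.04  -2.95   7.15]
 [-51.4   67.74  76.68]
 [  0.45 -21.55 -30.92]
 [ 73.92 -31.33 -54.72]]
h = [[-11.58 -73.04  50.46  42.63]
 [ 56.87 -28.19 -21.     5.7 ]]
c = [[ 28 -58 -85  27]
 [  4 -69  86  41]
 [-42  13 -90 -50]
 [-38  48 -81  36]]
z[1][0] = -51.4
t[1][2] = 0.818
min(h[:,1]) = -73.04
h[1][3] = 5.7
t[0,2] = 0.754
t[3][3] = 0.981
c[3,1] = 48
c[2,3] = -50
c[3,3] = 36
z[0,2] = 7.15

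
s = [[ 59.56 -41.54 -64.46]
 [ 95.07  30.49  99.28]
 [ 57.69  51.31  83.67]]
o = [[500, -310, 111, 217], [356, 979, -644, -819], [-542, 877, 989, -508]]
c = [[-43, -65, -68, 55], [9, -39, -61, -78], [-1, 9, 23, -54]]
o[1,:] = [356, 979, -644, -819]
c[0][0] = -43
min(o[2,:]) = -542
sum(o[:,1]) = 1546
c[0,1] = -65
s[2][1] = 51.31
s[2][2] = 83.67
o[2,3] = -508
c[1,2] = -61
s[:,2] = [-64.46, 99.28, 83.67]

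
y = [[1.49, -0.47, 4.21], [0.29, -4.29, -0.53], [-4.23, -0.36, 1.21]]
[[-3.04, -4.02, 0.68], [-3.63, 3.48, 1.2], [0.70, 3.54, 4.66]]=y @ [[-0.38, -0.97, -0.94], [0.88, -0.79, -0.40], [-0.49, -0.70, 0.45]]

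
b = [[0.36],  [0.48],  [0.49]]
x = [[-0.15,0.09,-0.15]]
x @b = [[-0.08]]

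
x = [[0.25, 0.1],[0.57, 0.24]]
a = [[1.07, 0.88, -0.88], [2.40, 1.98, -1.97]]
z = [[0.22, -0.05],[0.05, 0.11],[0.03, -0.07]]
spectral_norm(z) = 0.23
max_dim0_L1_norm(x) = 0.82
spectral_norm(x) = 0.67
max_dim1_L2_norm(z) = 0.23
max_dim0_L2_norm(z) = 0.23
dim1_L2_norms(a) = [1.64, 3.68]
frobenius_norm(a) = 4.03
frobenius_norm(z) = 0.27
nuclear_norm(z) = 0.36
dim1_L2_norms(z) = [0.23, 0.12, 0.08]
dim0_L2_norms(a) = [2.63, 2.17, 2.16]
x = a @ z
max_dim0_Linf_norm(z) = 0.22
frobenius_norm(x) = 0.67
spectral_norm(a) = 4.03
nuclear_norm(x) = 0.68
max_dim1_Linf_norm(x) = 0.57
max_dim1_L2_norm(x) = 0.62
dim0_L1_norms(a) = [3.47, 2.86, 2.85]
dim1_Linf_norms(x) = [0.25, 0.57]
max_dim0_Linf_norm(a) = 2.4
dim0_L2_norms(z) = [0.23, 0.14]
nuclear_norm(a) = 4.03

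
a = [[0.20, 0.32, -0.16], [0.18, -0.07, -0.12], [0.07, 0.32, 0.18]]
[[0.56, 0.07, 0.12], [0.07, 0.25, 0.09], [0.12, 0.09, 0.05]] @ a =[[0.13, 0.21, -0.08], [0.07, 0.03, -0.02], [0.04, 0.05, -0.02]]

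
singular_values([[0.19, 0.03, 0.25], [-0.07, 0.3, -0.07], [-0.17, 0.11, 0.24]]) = [0.36, 0.35, 0.21]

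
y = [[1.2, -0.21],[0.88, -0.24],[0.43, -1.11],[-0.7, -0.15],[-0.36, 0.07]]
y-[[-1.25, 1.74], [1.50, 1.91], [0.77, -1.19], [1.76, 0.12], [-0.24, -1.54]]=[[2.45, -1.95], [-0.62, -2.15], [-0.34, 0.08], [-2.46, -0.27], [-0.12, 1.61]]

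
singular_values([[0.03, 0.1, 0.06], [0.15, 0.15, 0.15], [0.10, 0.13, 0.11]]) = [0.34, 0.05, 0.0]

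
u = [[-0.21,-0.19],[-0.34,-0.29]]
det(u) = -0.00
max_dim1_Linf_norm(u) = 0.34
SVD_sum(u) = [[-0.21, -0.19],[-0.34, -0.29]] + [[0.0, -0.00], [-0.0, 0.00]]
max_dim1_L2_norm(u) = 0.45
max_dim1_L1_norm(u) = 0.63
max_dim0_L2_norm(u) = 0.4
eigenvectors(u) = [[0.66, 0.54],  [-0.75, 0.84]]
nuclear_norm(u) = 0.54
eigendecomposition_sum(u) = [[0.0, -0.0], [-0.0, 0.00]] + [[-0.21, -0.19], [-0.34, -0.29]]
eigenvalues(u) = [0.01, -0.51]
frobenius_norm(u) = 0.53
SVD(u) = [[-0.54, -0.84], [-0.84, 0.54]] @ diag([0.5290095283879117, 0.006994202942384212]) @ [[0.76,0.66],[-0.66,0.76]]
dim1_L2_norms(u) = [0.28, 0.45]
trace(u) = -0.50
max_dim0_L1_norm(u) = 0.55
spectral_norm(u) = 0.53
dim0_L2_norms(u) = [0.4, 0.35]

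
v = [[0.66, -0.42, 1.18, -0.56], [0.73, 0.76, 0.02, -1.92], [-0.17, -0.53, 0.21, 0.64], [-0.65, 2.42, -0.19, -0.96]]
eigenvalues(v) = [(0.31+1.98j), (0.31-1.98j), (0.03+0.3j), (0.03-0.3j)]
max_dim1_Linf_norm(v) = 2.42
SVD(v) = [[-0.02, -0.67, -0.72, 0.16], [0.55, -0.60, 0.46, -0.34], [-0.26, 0.08, -0.27, -0.93], [0.79, 0.43, -0.44, -0.06]] @ diag([3.180998907518556, 2.0408973856463577, 0.909590036866525, 0.06348052032532149]) @ [[-0.03, 0.78, -0.07, -0.62], [-0.57, 0.4, -0.43, 0.57], [0.21, -0.28, -0.90, -0.26], [0.79, 0.39, -0.07, 0.47]]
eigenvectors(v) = [[0.27+0.28j, 0.27-0.28j, (-0.77+0j), -0.77-0.00j], [0.65+0.00j, (0.65-0j), -0.39-0.06j, (-0.39+0.06j)], [(-0.21+0.1j), (-0.21-0.1j), 0.06-0.20j, 0.06+0.20j], [(0.25-0.56j), (0.25+0.56j), -0.45+0.04j, -0.45-0.04j]]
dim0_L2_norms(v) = [1.19, 2.63, 1.21, 2.31]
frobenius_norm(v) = 3.89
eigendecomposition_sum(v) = [[0.40-0.04j, -0.39+0.61j, (0.05-0.27j), (-0.34-0.5j)], [0.41-0.52j, (0.28+1.16j), (-0.27-0.36j), -0.99-0.16j], [(-0.05+0.24j), -0.28-0.33j, (0.14+0.07j), (0.35-0.11j)], [-0.29-0.56j, 1.11+0.21j, -0.41+0.09j, -0.52+0.79j]] + [[0.40+0.04j, -0.39-0.61j, (0.05+0.27j), -0.34+0.50j], [(0.41+0.52j), (0.28-1.16j), -0.27+0.36j, (-0.99+0.16j)], [-0.05-0.24j, -0.28+0.33j, 0.14-0.07j, 0.35+0.11j], [-0.29+0.56j, (1.11-0.21j), (-0.41-0.09j), (-0.52-0.79j)]] + [[-0.07+0.16j,0.18-0.10j,(0.54-0.01j),0.06+0.08j], [-0.05+0.07j,0.10-0.04j,(0.28+0.03j),(0.03+0.04j)], [-0.03-0.03j,(0.01+0.06j),(-0.04+0.14j),(-0.03+0.01j)], [-0.04+0.09j,0.10-0.07j,0.32-0.03j,(0.04+0.04j)]] + [[-0.07-0.16j, 0.18+0.10j, 0.54+0.01j, (0.06-0.08j)], [-0.05-0.07j, 0.10+0.04j, 0.28-0.03j, (0.03-0.04j)], [-0.03+0.03j, 0.01-0.06j, -0.04-0.14j, (-0.03-0.01j)], [-0.04-0.09j, (0.1+0.07j), 0.32+0.03j, 0.04-0.04j]]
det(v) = 0.37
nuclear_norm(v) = 6.19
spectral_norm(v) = 3.18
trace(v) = 0.67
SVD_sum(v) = [[0.00, -0.06, 0.01, 0.05], [-0.05, 1.38, -0.12, -1.10], [0.02, -0.64, 0.06, 0.51], [-0.06, 1.96, -0.18, -1.56]] + [[0.79, -0.55, 0.58, -0.79], [0.70, -0.49, 0.52, -0.70], [-0.09, 0.07, -0.07, 0.09], [-0.5, 0.35, -0.37, 0.50]] + [[-0.14, 0.19, 0.59, 0.17], [0.09, -0.12, -0.38, -0.11], [-0.05, 0.07, 0.22, 0.06], [-0.08, 0.11, 0.36, 0.10]] + [[0.01, 0.0, -0.0, 0.0], [-0.02, -0.01, 0.00, -0.01], [-0.05, -0.02, 0.00, -0.03], [-0.00, -0.00, 0.0, -0.00]]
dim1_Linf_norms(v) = [1.18, 1.92, 0.64, 2.42]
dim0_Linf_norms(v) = [0.73, 2.42, 1.18, 1.92]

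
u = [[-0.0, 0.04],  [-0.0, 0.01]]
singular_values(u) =[0.04, -0.0]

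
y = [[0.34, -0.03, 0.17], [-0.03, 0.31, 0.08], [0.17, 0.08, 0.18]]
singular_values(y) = [0.45, 0.33, 0.05]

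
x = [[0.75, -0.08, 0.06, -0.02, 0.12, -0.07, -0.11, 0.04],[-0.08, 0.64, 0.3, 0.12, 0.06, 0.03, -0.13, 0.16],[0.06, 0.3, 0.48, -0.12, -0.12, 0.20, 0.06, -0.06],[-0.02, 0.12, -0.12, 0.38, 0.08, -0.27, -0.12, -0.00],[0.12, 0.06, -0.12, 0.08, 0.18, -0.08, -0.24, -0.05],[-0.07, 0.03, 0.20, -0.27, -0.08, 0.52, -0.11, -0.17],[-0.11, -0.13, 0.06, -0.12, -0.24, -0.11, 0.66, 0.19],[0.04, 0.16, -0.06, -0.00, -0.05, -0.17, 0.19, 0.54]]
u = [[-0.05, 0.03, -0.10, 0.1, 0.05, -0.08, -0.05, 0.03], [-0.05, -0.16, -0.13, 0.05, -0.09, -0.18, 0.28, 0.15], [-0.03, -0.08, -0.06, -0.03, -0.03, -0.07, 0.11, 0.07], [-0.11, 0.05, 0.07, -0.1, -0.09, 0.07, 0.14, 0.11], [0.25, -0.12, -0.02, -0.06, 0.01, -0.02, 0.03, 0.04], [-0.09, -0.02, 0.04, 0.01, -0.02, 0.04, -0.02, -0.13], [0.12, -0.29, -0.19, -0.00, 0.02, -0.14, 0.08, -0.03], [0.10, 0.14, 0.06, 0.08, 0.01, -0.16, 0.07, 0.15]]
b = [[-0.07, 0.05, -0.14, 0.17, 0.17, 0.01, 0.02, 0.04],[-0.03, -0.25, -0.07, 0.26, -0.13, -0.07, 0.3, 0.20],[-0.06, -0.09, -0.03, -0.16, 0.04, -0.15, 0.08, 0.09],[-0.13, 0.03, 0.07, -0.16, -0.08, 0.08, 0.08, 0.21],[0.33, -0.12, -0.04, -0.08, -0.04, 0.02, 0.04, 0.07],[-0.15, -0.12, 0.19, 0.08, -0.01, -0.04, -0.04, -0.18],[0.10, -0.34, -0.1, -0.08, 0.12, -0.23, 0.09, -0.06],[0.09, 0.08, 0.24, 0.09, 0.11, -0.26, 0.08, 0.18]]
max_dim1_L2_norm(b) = 0.54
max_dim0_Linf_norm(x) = 0.75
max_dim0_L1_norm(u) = 0.89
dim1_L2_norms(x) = [0.78, 0.75, 0.63, 0.52, 0.37, 0.66, 0.77, 0.62]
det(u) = 0.00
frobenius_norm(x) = 1.84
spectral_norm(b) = 0.63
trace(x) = 4.15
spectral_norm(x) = 0.98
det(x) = -0.00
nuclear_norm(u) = 1.75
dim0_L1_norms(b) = [0.96, 1.08, 0.88, 1.08, 0.7, 0.86, 0.73, 1.03]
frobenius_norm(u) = 0.84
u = b @ x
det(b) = -0.00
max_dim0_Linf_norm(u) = 0.29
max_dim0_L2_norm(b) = 0.47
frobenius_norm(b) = 1.11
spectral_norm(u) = 0.58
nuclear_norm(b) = 2.74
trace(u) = -0.09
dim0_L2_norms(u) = [0.34, 0.39, 0.28, 0.18, 0.14, 0.31, 0.35, 0.29]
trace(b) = -0.32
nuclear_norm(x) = 4.16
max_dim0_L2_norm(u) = 0.39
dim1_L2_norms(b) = [0.29, 0.54, 0.28, 0.33, 0.37, 0.34, 0.47, 0.45]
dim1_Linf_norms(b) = [0.17, 0.3, 0.16, 0.21, 0.33, 0.19, 0.34, 0.26]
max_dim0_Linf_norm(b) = 0.34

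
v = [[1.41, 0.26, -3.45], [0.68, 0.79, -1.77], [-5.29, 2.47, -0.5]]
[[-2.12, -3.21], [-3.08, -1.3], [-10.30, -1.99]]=v @ [[0.49,0.53], [-3.00,0.57], [0.59,1.19]]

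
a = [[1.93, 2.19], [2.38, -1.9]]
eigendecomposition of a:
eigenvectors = [[0.90, -0.41], [0.44, 0.91]]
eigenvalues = [2.99, -2.96]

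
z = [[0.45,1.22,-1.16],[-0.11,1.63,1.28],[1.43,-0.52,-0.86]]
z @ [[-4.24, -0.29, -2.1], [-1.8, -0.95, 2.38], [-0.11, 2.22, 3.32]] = [[-3.98, -3.86, -1.89], [-2.61, 1.33, 8.36], [-5.03, -1.83, -7.10]]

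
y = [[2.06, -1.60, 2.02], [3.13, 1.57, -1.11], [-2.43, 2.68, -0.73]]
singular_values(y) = [4.9, 3.55, 1.17]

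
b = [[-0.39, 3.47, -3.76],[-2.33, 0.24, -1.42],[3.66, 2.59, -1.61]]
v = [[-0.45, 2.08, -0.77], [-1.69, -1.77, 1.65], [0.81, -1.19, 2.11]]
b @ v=[[-8.73, -2.48, -1.91],[-0.51, -3.58, -0.81],[-7.33, 4.94, -1.94]]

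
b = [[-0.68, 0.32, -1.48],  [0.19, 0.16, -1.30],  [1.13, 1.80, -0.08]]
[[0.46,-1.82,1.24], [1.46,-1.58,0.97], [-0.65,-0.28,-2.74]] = b @ [[1.16, 0.01, -0.36],[-1.14, -0.11, -1.34],[-1.09, 1.20, -0.96]]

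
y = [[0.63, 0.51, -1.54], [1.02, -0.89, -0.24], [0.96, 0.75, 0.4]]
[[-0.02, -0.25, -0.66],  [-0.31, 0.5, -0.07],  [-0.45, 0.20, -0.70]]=y@[[-0.37, 0.32, -0.43], [-0.04, -0.25, -0.44], [-0.15, 0.21, 0.11]]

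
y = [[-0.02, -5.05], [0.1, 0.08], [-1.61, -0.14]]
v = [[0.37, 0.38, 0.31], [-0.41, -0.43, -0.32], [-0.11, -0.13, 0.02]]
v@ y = [[-0.47, -1.88], [0.48, 2.08], [-0.04, 0.54]]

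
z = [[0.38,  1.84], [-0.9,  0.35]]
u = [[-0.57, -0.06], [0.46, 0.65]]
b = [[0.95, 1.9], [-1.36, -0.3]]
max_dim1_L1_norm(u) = 1.11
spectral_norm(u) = 0.91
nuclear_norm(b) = 3.32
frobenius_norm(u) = 0.98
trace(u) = 0.08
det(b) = 2.30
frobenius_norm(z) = 2.11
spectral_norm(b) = 2.34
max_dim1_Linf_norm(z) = 1.84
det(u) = -0.34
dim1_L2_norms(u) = [0.57, 0.8]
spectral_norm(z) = 1.89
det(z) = 1.79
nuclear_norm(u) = 1.28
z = u + b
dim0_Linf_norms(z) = [0.9, 1.84]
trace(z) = 0.73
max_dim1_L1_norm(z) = 2.22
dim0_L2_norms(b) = [1.66, 1.92]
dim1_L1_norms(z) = [2.22, 1.25]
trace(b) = 0.65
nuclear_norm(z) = 2.84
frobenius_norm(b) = 2.54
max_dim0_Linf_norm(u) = 0.65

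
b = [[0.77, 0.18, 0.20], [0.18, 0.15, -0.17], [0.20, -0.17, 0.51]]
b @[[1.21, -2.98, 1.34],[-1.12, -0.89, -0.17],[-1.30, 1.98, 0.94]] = [[0.47, -2.06, 1.19], [0.27, -1.01, 0.06], [-0.23, 0.57, 0.78]]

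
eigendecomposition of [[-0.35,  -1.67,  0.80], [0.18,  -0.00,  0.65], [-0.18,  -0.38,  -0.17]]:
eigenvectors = [[(-0.9+0j),-0.90-0.00j,(-0.91+0j)], [-0.04+0.35j,-0.04-0.35j,0.32+0.00j], [(-0.18-0.19j),-0.18+0.19j,(0.26+0j)]]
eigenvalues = [(-0.26+0.83j), (-0.26-0.83j), 0j]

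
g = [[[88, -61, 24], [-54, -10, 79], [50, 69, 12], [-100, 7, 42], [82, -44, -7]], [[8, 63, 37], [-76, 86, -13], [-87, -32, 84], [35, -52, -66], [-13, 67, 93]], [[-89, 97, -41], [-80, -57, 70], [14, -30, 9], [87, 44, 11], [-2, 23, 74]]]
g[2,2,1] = -30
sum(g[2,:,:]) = 130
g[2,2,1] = -30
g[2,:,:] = [[-89, 97, -41], [-80, -57, 70], [14, -30, 9], [87, 44, 11], [-2, 23, 74]]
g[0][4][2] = -7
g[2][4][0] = -2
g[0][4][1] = -44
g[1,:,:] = [[8, 63, 37], [-76, 86, -13], [-87, -32, 84], [35, -52, -66], [-13, 67, 93]]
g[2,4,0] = -2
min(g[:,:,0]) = -100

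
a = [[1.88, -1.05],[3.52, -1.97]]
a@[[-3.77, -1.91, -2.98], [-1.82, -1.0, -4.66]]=[[-5.18, -2.54, -0.71],[-9.68, -4.75, -1.31]]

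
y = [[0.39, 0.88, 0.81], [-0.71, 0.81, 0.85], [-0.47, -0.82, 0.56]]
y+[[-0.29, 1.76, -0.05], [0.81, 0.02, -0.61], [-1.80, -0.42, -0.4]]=[[0.1, 2.64, 0.76],[0.10, 0.83, 0.24],[-2.27, -1.24, 0.16]]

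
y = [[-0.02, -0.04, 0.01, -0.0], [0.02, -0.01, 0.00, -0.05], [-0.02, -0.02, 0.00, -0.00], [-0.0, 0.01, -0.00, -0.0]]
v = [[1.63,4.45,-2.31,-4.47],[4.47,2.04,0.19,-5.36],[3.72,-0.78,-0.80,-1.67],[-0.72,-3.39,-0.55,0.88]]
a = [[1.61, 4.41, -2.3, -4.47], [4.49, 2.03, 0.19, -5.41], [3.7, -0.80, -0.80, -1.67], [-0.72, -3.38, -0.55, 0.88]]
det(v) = -132.68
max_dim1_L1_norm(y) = 0.08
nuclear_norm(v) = 18.26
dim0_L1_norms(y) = [0.06, 0.08, 0.01, 0.05]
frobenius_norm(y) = 0.08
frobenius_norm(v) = 11.47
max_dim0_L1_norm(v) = 12.38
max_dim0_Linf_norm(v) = 5.36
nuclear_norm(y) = 0.12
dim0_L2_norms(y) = [0.03, 0.05, 0.01, 0.05]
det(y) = 0.00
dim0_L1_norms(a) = [10.52, 10.62, 3.84, 12.43]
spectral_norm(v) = 10.21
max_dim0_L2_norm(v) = 7.23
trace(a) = 3.72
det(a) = -132.57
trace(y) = -0.03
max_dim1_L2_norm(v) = 7.27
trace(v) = 3.75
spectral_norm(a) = 10.21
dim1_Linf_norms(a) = [4.47, 5.41, 3.7, 3.38]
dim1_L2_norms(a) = [6.88, 7.32, 4.21, 3.61]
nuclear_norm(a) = 18.26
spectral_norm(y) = 0.06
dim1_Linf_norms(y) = [0.04, 0.05, 0.02, 0.01]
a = v + y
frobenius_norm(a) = 11.47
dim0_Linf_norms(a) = [4.49, 4.41, 2.3, 5.41]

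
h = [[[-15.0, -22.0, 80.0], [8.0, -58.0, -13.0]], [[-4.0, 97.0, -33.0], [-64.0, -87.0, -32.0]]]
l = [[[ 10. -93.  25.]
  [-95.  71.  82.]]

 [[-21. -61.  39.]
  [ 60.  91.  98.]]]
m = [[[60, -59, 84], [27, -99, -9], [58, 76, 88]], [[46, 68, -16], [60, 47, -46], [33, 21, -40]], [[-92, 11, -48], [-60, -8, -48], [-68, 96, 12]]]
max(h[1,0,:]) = 97.0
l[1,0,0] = -21.0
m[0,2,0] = 58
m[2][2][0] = -68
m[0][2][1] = 76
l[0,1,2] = 82.0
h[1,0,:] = [-4.0, 97.0, -33.0]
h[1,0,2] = -33.0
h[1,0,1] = 97.0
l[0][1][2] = 82.0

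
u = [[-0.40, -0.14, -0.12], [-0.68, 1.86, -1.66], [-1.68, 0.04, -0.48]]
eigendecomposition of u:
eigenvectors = [[0.27, 0.29, 0.07], [0.53, -0.62, -1.0], [0.80, -0.73, -0.07]]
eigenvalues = [-1.02, 0.21, 1.79]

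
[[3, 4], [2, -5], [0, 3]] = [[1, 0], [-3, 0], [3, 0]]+[[2, 4], [5, -5], [-3, 3]]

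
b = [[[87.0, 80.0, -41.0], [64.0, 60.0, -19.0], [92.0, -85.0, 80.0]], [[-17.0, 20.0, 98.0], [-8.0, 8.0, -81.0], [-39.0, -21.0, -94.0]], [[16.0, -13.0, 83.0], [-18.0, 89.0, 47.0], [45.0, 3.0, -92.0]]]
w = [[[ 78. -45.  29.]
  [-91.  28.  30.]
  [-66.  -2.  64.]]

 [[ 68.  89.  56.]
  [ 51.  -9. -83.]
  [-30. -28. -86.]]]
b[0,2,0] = 92.0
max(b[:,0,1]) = 80.0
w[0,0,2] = 29.0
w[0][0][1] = -45.0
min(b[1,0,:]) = -17.0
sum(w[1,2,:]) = -144.0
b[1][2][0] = -39.0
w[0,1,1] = 28.0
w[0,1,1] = 28.0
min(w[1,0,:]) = 56.0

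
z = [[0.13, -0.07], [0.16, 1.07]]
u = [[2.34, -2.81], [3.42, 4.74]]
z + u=[[2.47, -2.88], [3.58, 5.81]]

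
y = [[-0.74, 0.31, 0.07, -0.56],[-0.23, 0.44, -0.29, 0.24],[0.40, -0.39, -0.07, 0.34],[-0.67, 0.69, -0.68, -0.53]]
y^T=[[-0.74,-0.23,0.40,-0.67], [0.31,0.44,-0.39,0.69], [0.07,-0.29,-0.07,-0.68], [-0.56,0.24,0.34,-0.53]]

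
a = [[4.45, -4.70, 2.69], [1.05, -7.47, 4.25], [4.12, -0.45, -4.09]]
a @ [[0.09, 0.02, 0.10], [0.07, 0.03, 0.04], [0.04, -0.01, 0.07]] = [[0.18, -0.08, 0.45], [-0.26, -0.25, 0.1], [0.18, 0.11, 0.11]]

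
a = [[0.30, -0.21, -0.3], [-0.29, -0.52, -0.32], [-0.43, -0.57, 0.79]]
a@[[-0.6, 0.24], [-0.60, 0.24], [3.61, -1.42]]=[[-1.14, 0.45],[-0.67, 0.26],[3.45, -1.36]]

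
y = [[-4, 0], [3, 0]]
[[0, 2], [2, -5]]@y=[[6, 0], [-23, 0]]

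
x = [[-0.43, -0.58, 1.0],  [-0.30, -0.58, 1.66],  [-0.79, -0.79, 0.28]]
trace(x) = -0.73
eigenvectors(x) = [[0.68+0.00j, -0.42-0.19j, (-0.42+0.19j)], [(-0.72+0j), (-0.67+0j), -0.67-0.00j], [(-0.13+0j), (-0.16-0.57j), -0.16+0.57j]]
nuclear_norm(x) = 3.17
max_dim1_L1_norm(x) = 2.54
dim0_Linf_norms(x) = [0.79, 0.79, 1.66]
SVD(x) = [[-0.54, 0.04, -0.84], [-0.76, -0.46, 0.46], [-0.37, 0.88, 0.28]] @ diag([2.293191912470332, 0.8781617384087183, 0.0016774312628625662]) @ [[0.33, 0.46, -0.83], [-0.66, -0.52, -0.55], [0.68, -0.72, -0.13]]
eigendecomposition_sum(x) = [[(-0-0j), 0.00-0.00j, 0j], [0j, (-0+0j), (-0-0j)], [0j, -0.00+0.00j, (-0-0j)]] + [[-0.21+0.22j, (-0.29+0.16j), (0.5+0.28j)], [-0.15+0.42j, (-0.29+0.38j), (0.83+0.07j)], [-0.40-0.03j, (-0.39-0.15j), 0.14+0.72j]] + [[(-0.21-0.22j), (-0.29-0.16j), 0.50-0.28j],[(-0.15-0.42j), -0.29-0.38j, 0.83-0.07j],[(-0.4+0.03j), (-0.39+0.15j), (0.14-0.72j)]]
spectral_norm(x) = 2.29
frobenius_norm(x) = 2.46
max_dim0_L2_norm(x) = 1.96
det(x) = -0.00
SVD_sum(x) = [[-0.4, -0.56, 1.02], [-0.57, -0.79, 1.44], [-0.28, -0.39, 0.7]] + [[-0.03,-0.02,-0.02], [0.27,0.21,0.22], [-0.51,-0.40,-0.42]] + [[-0.0, 0.00, 0.0], [0.00, -0.00, -0.00], [0.00, -0.00, -0.00]]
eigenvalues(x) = [(-0+0j), (-0.36+1.33j), (-0.36-1.33j)]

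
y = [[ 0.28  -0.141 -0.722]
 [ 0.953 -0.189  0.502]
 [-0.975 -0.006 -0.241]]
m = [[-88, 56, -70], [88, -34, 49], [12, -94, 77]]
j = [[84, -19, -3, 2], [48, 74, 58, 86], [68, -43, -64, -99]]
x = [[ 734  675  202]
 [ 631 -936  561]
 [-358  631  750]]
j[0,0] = 84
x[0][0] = 734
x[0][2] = 202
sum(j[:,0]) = 200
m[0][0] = -88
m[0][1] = 56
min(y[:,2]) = -0.722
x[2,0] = -358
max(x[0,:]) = 734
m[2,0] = 12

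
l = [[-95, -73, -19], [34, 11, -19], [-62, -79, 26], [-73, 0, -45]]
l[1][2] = -19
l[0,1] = -73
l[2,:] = [-62, -79, 26]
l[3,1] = 0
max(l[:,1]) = 11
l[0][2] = -19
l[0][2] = -19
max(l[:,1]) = 11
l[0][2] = -19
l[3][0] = -73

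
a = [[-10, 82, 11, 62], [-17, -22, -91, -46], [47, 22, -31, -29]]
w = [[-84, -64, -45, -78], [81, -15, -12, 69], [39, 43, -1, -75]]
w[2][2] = -1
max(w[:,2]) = -1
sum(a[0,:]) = 145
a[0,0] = -10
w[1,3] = 69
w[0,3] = -78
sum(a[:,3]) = -13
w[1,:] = [81, -15, -12, 69]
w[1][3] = 69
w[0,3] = -78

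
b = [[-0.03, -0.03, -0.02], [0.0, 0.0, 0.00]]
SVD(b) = [[1.0, 0.00], [0.0, 1.00]] @ diag([0.04690415759823429, 0.0]) @ [[-0.64, -0.64, -0.43], [-0.64, 0.75, -0.17]]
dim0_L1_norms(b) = [0.03, 0.03, 0.02]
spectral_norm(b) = 0.05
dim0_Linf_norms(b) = [0.03, 0.03, 0.02]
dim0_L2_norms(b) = [0.03, 0.03, 0.02]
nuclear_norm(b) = 0.05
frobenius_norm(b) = 0.05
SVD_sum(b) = [[-0.03, -0.03, -0.02], [0.00, 0.00, 0.00]] + [[0.0, 0.00, 0.00], [-0.0, 0.00, -0.0]]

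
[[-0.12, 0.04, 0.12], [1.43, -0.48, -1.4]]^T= [[-0.12, 1.43],[0.04, -0.48],[0.12, -1.4]]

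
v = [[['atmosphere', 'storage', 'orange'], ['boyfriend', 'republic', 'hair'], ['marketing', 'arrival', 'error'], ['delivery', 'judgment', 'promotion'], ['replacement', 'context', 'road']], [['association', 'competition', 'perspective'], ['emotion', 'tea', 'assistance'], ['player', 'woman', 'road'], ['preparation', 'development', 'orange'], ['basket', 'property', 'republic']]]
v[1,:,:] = [['association', 'competition', 'perspective'], ['emotion', 'tea', 'assistance'], ['player', 'woman', 'road'], ['preparation', 'development', 'orange'], ['basket', 'property', 'republic']]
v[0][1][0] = 'boyfriend'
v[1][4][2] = 'republic'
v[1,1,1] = 'tea'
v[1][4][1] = 'property'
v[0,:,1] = ['storage', 'republic', 'arrival', 'judgment', 'context']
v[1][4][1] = 'property'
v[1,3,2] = 'orange'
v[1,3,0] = 'preparation'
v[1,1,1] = 'tea'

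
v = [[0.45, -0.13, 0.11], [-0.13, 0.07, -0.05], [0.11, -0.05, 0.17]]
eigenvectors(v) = [[-0.9, 0.34, 0.26], [0.29, 0.04, 0.96], [-0.32, -0.94, 0.14]]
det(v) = 0.00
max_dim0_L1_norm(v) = 0.69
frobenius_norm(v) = 0.55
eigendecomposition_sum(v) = [[0.43, -0.14, 0.15], [-0.14, 0.04, -0.05], [0.15, -0.05, 0.05]] + [[0.02, 0.00, -0.04], [0.0, 0.0, -0.01], [-0.04, -0.01, 0.12]] + [[0.00, 0.01, 0.0],[0.01, 0.03, 0.0],[0.00, 0.00, 0.00]]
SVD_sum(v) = [[0.43, -0.14, 0.15], [-0.14, 0.04, -0.05], [0.15, -0.05, 0.05]] + [[0.02, 0.0, -0.04],[0.00, 0.0, -0.01],[-0.04, -0.01, 0.12]] + [[0.0, 0.01, 0.00], [0.01, 0.03, 0.0], [0.00, 0.00, 0.0]]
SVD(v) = [[-0.9, -0.34, 0.26], [0.29, -0.04, 0.96], [-0.32, 0.94, 0.14]] @ diag([0.5301601247868892, 0.1321494753791544, 0.0276903998339565]) @ [[-0.9, 0.29, -0.32], [-0.34, -0.04, 0.94], [0.26, 0.96, 0.14]]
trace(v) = 0.69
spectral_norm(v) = 0.53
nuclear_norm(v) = 0.69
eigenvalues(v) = [0.53, 0.13, 0.03]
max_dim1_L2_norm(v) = 0.48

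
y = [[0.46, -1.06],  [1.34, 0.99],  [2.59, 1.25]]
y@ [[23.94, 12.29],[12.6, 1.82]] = [[-2.34, 3.72], [44.55, 18.27], [77.75, 34.11]]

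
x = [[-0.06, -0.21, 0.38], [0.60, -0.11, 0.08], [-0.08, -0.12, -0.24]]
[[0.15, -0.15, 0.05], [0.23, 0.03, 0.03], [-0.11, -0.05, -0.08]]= x @ [[0.31, 0.15, 0.05], [-0.08, 0.49, 0.17], [0.4, -0.09, 0.23]]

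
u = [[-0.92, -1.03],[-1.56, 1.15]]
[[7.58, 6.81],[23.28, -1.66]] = u @ [[-12.27,-2.30],  [3.60,-4.56]]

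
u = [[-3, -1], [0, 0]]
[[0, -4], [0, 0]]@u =[[0, 0], [0, 0]]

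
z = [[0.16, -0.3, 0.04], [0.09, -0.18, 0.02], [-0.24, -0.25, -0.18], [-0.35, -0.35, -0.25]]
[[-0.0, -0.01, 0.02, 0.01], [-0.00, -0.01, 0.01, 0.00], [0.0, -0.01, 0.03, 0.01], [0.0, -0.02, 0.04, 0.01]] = z @ [[0.03, 0.01, -0.02, -0.01], [0.01, 0.05, -0.09, -0.03], [-0.07, -0.00, 0.01, 0.02]]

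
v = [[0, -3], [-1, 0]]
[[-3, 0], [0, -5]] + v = [[-3, -3], [-1, -5]]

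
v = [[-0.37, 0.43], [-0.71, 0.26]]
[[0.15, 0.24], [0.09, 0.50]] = v@[[0.01, -0.74], [0.36, -0.09]]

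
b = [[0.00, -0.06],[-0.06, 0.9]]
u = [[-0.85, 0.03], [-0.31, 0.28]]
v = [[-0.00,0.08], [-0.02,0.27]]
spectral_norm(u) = 0.91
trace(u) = -0.57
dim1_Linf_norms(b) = [0.06, 0.9]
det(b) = -0.00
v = u @ b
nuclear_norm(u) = 1.16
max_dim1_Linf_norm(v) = 0.27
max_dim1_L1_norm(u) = 0.88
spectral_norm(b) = 0.90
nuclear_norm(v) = 0.29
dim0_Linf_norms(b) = [0.06, 0.9]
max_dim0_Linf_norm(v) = 0.27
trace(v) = 0.27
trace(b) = 0.90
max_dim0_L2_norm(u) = 0.9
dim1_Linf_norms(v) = [0.08, 0.27]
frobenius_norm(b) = 0.90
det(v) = 0.00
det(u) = -0.23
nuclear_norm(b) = 0.91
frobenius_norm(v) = 0.28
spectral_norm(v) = 0.28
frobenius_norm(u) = 0.95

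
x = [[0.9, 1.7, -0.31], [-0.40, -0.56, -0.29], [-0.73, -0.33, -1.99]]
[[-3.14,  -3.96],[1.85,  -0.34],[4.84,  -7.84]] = x @ [[1.91, 1.15], [-3.33, -2.23], [-2.58, 3.89]]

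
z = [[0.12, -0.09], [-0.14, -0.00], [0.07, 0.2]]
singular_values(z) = [0.22, 0.19]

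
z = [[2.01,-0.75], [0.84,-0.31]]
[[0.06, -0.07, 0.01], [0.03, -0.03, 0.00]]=z @ [[0.13,  -0.17,  0.02], [0.27,  -0.36,  0.04]]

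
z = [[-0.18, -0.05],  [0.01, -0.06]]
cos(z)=[[0.98, -0.01], [0.0, 1.00]]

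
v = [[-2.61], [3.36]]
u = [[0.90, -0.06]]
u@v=[[-2.55]]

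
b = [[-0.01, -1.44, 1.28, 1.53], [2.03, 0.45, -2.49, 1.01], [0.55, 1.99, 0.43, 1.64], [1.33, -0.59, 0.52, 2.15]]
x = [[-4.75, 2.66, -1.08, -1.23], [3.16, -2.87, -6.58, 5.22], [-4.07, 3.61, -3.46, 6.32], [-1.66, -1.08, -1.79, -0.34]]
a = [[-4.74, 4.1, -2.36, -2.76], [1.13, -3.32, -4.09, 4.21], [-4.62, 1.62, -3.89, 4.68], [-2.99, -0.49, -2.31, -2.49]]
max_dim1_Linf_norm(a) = 4.74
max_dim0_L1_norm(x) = 13.64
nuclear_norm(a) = 23.26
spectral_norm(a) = 9.51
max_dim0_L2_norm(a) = 7.35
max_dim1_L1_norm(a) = 14.81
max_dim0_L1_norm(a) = 14.14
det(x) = -318.82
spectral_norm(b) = 3.91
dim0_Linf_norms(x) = [4.75, 3.61, 6.58, 6.32]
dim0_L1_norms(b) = [3.92, 4.47, 4.72, 6.33]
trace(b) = 3.02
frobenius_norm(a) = 13.45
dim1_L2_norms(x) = [5.68, 9.42, 9.03, 2.69]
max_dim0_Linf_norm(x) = 6.58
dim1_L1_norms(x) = [9.72, 17.83, 17.46, 4.87]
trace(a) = -14.44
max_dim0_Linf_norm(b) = 2.49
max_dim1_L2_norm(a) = 7.81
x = a + b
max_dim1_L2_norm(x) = 9.42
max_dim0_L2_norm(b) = 3.27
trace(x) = -11.42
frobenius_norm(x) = 14.49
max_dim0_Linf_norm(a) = 4.74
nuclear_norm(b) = 9.84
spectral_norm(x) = 10.90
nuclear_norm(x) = 24.20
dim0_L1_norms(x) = [13.64, 10.22, 12.91, 13.11]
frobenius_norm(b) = 5.63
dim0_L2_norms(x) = [7.2, 5.43, 7.72, 8.3]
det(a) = -409.34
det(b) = -9.08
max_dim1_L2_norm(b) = 3.4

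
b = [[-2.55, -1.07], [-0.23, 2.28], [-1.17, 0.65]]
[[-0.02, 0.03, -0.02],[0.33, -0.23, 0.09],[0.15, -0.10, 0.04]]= b@[[-0.05,0.03,-0.01],  [0.14,-0.1,0.04]]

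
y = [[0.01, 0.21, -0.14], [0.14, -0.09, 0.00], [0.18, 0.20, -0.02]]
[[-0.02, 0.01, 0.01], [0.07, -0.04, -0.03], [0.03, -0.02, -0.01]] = y@[[0.38, -0.20, -0.14],[-0.20, 0.1, 0.07],[-0.14, 0.07, 0.05]]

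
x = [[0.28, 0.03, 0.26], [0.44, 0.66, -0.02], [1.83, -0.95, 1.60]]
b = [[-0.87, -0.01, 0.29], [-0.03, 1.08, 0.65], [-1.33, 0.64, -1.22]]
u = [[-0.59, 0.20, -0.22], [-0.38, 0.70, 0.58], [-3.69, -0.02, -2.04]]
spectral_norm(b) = 1.97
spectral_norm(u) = 4.26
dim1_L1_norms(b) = [1.17, 1.76, 3.19]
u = x @ b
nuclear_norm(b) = 4.01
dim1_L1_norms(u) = [1.01, 1.66, 5.75]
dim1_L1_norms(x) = [0.57, 1.12, 4.38]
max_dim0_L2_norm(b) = 1.59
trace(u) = -1.93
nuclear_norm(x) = 3.51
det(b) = 1.93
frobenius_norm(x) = 2.75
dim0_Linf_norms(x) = [1.83, 0.95, 1.6]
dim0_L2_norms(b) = [1.59, 1.26, 1.41]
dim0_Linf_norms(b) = [1.33, 1.08, 1.22]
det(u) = -0.32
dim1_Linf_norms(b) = [0.87, 1.08, 1.33]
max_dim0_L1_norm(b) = 2.23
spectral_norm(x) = 2.63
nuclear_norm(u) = 5.34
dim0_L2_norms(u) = [3.76, 0.73, 2.13]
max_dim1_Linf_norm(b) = 1.33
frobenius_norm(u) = 4.38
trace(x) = 2.54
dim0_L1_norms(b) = [2.23, 1.73, 2.16]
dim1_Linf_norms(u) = [0.59, 0.7, 3.69]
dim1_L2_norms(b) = [0.92, 1.26, 1.91]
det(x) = -0.15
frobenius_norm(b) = 2.47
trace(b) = -1.01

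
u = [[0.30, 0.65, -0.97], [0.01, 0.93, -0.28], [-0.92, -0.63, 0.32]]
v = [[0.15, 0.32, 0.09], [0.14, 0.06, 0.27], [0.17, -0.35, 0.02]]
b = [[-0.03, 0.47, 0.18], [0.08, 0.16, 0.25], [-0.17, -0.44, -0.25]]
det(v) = 0.02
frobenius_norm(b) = 0.80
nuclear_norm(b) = 1.05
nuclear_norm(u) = 2.94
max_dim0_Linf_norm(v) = 0.35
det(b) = -0.01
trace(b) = -0.12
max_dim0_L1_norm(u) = 2.21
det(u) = -0.62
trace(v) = 0.23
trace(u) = 1.55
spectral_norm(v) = 0.49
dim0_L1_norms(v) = [0.46, 0.73, 0.38]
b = u @ v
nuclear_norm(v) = 0.97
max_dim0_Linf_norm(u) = 0.97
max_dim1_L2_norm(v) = 0.39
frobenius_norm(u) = 1.93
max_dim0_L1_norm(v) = 0.73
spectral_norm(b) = 0.77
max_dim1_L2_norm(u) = 1.21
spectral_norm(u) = 1.73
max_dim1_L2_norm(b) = 0.53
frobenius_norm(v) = 0.62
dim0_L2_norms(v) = [0.27, 0.48, 0.29]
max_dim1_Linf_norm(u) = 0.97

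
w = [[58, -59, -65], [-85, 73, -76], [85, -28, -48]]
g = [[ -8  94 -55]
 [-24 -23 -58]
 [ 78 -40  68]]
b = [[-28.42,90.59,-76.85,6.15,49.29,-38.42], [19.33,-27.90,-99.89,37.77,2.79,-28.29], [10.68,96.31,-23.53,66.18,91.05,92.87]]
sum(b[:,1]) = 159.0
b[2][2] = -23.53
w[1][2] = -76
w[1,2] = -76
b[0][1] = 90.59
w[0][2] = -65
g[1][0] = -24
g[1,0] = -24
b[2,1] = 96.31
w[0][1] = -59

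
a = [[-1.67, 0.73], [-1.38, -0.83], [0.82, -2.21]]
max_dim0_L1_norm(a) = 3.87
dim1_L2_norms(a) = [1.82, 1.61, 2.36]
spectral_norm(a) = 2.77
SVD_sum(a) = [[-1.03,1.25], [-0.15,0.18], [1.42,-1.72]] + [[-0.64, -0.52], [-1.23, -1.01], [-0.60, -0.49]]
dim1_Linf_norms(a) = [1.67, 1.38, 2.21]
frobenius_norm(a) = 3.39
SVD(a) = [[0.59, 0.42], [0.09, 0.82], [-0.80, 0.39]] @ diag([2.767249937645018, 1.952928002411671]) @ [[-0.64, 0.77], [-0.77, -0.64]]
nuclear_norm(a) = 4.72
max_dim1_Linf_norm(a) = 2.21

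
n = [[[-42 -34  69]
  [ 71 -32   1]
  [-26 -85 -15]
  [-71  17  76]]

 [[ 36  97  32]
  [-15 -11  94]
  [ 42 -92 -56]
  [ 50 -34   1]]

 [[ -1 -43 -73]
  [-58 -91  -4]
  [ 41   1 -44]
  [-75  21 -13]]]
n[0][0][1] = -34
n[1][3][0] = 50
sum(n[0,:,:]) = -71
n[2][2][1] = 1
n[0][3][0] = -71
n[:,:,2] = [[69, 1, -15, 76], [32, 94, -56, 1], [-73, -4, -44, -13]]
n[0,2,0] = -26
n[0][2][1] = -85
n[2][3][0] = -75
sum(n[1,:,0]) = 113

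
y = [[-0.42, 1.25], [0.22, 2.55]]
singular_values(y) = [2.84, 0.47]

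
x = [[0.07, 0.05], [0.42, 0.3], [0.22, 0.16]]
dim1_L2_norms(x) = [0.09, 0.52, 0.27]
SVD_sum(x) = [[0.07,0.05], [0.42,0.3], [0.22,0.16]] + [[0.0, -0.0], [0.00, -0.00], [-0.00, 0.0]]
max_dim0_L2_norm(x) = 0.48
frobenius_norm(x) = 0.59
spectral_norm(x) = 0.59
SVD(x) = [[-0.15, -0.08], [-0.88, -0.45], [-0.46, 0.89]] @ diag([0.589742100098667, 0.002062855112185675]) @ [[-0.81,-0.58], [-0.58,0.81]]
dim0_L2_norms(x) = [0.48, 0.34]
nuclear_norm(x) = 0.59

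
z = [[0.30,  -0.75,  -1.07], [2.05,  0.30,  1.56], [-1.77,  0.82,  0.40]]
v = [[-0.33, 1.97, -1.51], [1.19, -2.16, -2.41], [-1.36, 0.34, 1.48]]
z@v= [[0.46, 1.85, -0.23], [-2.44, 3.92, -1.51], [1.02, -5.12, 1.29]]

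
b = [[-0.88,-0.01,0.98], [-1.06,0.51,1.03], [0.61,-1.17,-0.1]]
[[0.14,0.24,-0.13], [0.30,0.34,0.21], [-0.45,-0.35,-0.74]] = b @ [[-0.36, -0.55, 0.16], [0.21, 0.03, 0.71], [-0.18, -0.25, 0.02]]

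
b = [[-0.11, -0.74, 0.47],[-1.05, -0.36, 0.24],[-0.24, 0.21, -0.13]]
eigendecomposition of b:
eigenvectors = [[0.59, 0.53, 0.01], [0.81, -0.73, 0.54], [-0.03, -0.42, 0.84]]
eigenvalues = [-1.14, 0.54, 0.0]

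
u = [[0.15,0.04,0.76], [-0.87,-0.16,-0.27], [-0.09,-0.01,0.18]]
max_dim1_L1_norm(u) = 1.3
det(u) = -0.00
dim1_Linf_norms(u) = [0.76, 0.87, 0.18]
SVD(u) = [[-0.58, -0.77, -0.28],[0.82, -0.56, -0.15],[-0.04, -0.31, 0.95]] @ diag([1.0465767182356966, 0.6343261375522818, 0.002743002917151483]) @ [[-0.76, -0.15, -0.64], [0.63, 0.1, -0.77], [-0.17, 0.98, -0.02]]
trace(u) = 0.17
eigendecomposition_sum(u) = [[(0.07+0.18j), (0.02+0.02j), 0.39-0.31j], [(-0.41-0.21j), (-0.07-0.01j), (-0.22+1.17j)], [-0.05+0.02j, -0.01+0.01j, 0.09+0.10j]] + [[(0.07-0.18j),  (0.02-0.02j),  0.39+0.31j], [(-0.41+0.21j),  -0.07+0.01j,  -0.22-1.17j], [-0.05-0.02j,  -0.01-0.01j,  (0.09-0.1j)]] + [[0.01+0.00j, 0.00+0.00j, (-0.03-0j)], [-0.05-0.00j, -0.03-0.00j, (0.17+0j)], [0.00+0.00j, 0.00+0.00j, (-0-0j)]]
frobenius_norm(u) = 1.22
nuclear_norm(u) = 1.68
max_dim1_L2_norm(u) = 0.92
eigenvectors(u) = [[(0.29+0.25j), (0.29-0.25j), 0.15+0.00j], [(-0.92+0j), -0.92-0.00j, (-0.99+0j)], [(-0.06+0.08j), -0.06-0.08j, 0.02+0.00j]]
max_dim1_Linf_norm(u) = 0.87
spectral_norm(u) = 1.05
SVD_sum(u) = [[0.46, 0.09, 0.38], [-0.65, -0.13, -0.54], [0.03, 0.01, 0.03]] + [[-0.31, -0.05, 0.38], [-0.22, -0.03, 0.27], [-0.12, -0.02, 0.15]] + [[0.0, -0.0, 0.0], [0.0, -0.0, 0.0], [-0.00, 0.0, -0.00]]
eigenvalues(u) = [(0.1+0.26j), (0.1-0.26j), (-0.02+0j)]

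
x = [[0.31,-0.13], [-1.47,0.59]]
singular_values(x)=[1.62, 0.01]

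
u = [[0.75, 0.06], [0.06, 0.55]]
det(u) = 0.409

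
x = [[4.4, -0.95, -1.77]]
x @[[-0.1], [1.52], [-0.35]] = [[-1.26]]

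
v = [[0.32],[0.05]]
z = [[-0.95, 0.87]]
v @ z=[[-0.30, 0.28],  [-0.05, 0.04]]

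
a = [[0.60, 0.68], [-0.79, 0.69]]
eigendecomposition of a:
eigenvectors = [[-0.04+0.68j, (-0.04-0.68j)], [-0.73+0.00j, -0.73-0.00j]]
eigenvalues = [(0.64+0.73j), (0.64-0.73j)]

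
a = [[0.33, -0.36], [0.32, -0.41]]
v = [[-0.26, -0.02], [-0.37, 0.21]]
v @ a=[[-0.09, 0.1], [-0.05, 0.05]]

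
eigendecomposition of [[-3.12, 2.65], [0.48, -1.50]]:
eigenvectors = [[-0.98, -0.77], [0.21, -0.64]]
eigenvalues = [-3.7, -0.92]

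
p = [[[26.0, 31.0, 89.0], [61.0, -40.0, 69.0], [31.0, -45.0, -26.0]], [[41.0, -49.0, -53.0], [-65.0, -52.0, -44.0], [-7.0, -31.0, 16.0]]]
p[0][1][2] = 69.0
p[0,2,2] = -26.0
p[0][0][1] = 31.0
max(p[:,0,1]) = 31.0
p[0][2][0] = 31.0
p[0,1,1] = -40.0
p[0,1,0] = 61.0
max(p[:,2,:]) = 31.0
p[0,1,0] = 61.0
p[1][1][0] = -65.0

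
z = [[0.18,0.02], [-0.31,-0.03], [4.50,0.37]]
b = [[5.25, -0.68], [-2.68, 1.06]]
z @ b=[[0.89, -0.10], [-1.55, 0.18], [22.63, -2.67]]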